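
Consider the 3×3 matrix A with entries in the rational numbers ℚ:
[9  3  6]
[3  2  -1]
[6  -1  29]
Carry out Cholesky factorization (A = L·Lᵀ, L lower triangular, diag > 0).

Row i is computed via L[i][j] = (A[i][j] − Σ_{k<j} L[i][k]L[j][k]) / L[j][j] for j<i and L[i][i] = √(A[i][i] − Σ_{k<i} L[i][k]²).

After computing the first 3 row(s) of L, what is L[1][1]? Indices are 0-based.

L[1][1] = 1

Step 1: L[0][0] = √(9) = 3.
  L[1][0] = (3) / L[0][0] = 1.
Step 2: L[1][1] = √(1) = 1.
  L[2][0] = (6) / L[0][0] = 2.
  L[2][1] = (-3) / L[1][1] = -3.
Step 3: L[2][2] = √(16) = 4.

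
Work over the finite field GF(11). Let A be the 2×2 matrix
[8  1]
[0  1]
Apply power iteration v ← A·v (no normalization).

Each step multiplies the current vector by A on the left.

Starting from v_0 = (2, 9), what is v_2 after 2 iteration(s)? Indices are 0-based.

v_2 = (0, 9)

v_0 = (2, 9).
v_1 = A·v_0 = (3, 9).
v_2 = A·v_1 = (0, 9).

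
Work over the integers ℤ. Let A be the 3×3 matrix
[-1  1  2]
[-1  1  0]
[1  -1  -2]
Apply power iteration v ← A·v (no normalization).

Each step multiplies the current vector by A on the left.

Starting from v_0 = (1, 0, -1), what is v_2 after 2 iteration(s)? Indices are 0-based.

v_2 = (8, 2, -8)

v_0 = (1, 0, -1).
v_1 = A·v_0 = (-3, -1, 3).
v_2 = A·v_1 = (8, 2, -8).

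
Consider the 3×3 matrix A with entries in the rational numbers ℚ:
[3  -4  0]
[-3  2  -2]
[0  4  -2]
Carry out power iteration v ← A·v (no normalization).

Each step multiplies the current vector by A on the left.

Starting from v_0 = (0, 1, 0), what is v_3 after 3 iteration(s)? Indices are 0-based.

v_3 = (-92, 76, 32)

v_0 = (0, 1, 0).
v_1 = A·v_0 = (-4, 2, 4).
v_2 = A·v_1 = (-20, 8, 0).
v_3 = A·v_2 = (-92, 76, 32).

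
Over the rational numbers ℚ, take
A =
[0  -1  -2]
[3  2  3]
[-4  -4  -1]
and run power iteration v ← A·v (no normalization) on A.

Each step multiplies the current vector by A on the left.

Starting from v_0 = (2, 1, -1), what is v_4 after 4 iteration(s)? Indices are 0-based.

v_0 = (2, 1, -1).
v_1 = A·v_0 = (1, 5, -11).
v_2 = A·v_1 = (17, -20, -13).
v_3 = A·v_2 = (46, -28, 25).
v_4 = A·v_3 = (-22, 157, -97).

v_4 = (-22, 157, -97)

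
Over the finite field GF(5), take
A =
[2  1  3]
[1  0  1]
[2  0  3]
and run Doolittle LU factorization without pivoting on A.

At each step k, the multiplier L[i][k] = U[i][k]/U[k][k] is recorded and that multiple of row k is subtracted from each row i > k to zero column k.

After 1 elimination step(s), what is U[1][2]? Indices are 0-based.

U[1][2] = 2

[col 0] pivot 2
  R1 -= 3*R0 → (0, 2, 2)  (L[1][0] := 3)
  R2 -= 1*R0 → (0, 4, 0)  (L[2][0] := 1)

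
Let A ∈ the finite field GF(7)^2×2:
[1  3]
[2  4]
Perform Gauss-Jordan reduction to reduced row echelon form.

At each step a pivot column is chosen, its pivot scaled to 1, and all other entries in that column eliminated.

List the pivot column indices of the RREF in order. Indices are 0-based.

step 1: normalize row 0 (÷1) = (1, 3)
  row 1: subtract 2×row0 = (0, 5)
step 2: normalize row 1 (÷5) = (0, 1)
  row 0: subtract 3×row1 = (1, 0)

pivot columns: 0, 1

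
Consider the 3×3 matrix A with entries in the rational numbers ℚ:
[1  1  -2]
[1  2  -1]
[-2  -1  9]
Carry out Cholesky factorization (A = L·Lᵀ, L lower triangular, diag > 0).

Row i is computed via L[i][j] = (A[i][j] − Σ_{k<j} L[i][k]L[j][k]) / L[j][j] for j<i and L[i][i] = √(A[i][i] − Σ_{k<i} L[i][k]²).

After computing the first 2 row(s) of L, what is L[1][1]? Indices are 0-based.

Step 1: L[0][0] = √(1) = 1.
  L[1][0] = (1) / L[0][0] = 1.
Step 2: L[1][1] = √(1) = 1.

L[1][1] = 1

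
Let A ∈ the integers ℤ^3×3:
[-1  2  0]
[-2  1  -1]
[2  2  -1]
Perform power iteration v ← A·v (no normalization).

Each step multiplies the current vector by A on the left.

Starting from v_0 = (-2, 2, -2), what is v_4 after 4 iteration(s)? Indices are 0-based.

v_4 = (-82, 10, -130)

v_0 = (-2, 2, -2).
v_1 = A·v_0 = (6, 8, 2).
v_2 = A·v_1 = (10, -6, 26).
v_3 = A·v_2 = (-22, -52, -18).
v_4 = A·v_3 = (-82, 10, -130).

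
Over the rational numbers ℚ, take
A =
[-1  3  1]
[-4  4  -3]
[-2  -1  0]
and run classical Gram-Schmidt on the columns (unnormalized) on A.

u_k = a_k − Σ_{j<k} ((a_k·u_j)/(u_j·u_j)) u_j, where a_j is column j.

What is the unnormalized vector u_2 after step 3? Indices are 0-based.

u_2 = (396/257, -231/257, 264/257)

Step 1: u_0 = a_0 = (-1, -4, -2).
Step 2: u_1 = a_1 − (-17/21)·u_0 = (46/21, 16/21, -55/21).
Step 3: u_2 = a_2 − (11/21)·u_0 − (-2/257)·u_1 = (396/257, -231/257, 264/257).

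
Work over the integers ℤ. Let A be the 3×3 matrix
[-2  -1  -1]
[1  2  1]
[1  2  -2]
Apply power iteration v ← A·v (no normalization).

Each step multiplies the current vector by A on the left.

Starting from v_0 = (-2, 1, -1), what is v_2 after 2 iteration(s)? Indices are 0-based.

v_0 = (-2, 1, -1).
v_1 = A·v_0 = (4, -1, 2).
v_2 = A·v_1 = (-9, 4, -2).

v_2 = (-9, 4, -2)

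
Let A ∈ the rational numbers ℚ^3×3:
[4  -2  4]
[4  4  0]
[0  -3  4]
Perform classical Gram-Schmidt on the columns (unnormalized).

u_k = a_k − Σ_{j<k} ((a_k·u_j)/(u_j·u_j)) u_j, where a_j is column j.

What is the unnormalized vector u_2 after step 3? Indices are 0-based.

Step 1: u_0 = a_0 = (4, 4, 0).
Step 2: u_1 = a_1 − (1/4)·u_0 = (-3, 3, -3).
Step 3: u_2 = a_2 − (1/2)·u_0 − (-8/9)·u_1 = (-2/3, 2/3, 4/3).

u_2 = (-2/3, 2/3, 4/3)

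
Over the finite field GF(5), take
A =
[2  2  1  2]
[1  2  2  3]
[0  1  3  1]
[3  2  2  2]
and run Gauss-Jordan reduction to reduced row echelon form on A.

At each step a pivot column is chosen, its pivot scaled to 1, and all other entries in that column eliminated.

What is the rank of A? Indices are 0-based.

rank = 4

step 1: normalize row 0 (÷2) = (1, 1, 3, 1)
  row 1: subtract 1×row0 = (0, 1, 4, 2)
  row 3: subtract 3×row0 = (0, 4, 3, 4)
step 2: normalize row 1 (÷1) = (0, 1, 4, 2)
  row 0: subtract 1×row1 = (1, 0, 4, 4)
  row 2: subtract 1×row1 = (0, 0, 4, 4)
  row 3: subtract 4×row1 = (0, 0, 2, 1)
step 3: normalize row 2 (÷4) = (0, 0, 1, 1)
  row 0: subtract 4×row2 = (1, 0, 0, 0)
  row 1: subtract 4×row2 = (0, 1, 0, 3)
  row 3: subtract 2×row2 = (0, 0, 0, 4)
step 4: normalize row 3 (÷4) = (0, 0, 0, 1)
  row 1: subtract 3×row3 = (0, 1, 0, 0)
  row 2: subtract 1×row3 = (0, 0, 1, 0)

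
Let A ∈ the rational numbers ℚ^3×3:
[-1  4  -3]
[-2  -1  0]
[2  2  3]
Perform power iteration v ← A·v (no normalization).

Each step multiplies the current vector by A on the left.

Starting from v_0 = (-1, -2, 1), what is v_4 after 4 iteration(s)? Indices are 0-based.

v_4 = (-553, -98, 129)

v_0 = (-1, -2, 1).
v_1 = A·v_0 = (-10, 4, -3).
v_2 = A·v_1 = (35, 16, -21).
v_3 = A·v_2 = (92, -86, 39).
v_4 = A·v_3 = (-553, -98, 129).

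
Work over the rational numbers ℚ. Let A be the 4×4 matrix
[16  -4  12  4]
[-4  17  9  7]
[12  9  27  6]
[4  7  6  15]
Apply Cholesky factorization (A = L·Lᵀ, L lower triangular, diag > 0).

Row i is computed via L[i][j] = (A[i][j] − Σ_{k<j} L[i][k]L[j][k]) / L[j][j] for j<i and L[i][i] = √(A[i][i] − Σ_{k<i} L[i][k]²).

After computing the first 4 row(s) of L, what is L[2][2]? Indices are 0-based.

Step 1: L[0][0] = √(16) = 4.
  L[1][0] = (-4) / L[0][0] = -1.
Step 2: L[1][1] = √(16) = 4.
  L[2][0] = (12) / L[0][0] = 3.
  L[2][1] = (12) / L[1][1] = 3.
Step 3: L[2][2] = √(9) = 3.
  L[3][0] = (4) / L[0][0] = 1.
  L[3][1] = (8) / L[1][1] = 2.
  L[3][2] = (-3) / L[2][2] = -1.
Step 4: L[3][3] = √(9) = 3.

L[2][2] = 3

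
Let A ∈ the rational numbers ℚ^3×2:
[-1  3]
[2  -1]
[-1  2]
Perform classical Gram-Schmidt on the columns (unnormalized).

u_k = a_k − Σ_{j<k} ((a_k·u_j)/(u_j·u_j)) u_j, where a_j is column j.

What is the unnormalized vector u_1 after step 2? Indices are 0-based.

u_1 = (11/6, 4/3, 5/6)

Step 1: u_0 = a_0 = (-1, 2, -1).
Step 2: u_1 = a_1 − (-7/6)·u_0 = (11/6, 4/3, 5/6).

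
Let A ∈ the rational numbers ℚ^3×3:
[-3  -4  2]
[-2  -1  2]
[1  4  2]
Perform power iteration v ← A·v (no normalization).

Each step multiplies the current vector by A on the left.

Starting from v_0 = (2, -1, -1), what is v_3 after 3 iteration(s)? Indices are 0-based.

v_3 = (-156, -117, -20)

v_0 = (2, -1, -1).
v_1 = A·v_0 = (-4, -5, -4).
v_2 = A·v_1 = (24, 5, -32).
v_3 = A·v_2 = (-156, -117, -20).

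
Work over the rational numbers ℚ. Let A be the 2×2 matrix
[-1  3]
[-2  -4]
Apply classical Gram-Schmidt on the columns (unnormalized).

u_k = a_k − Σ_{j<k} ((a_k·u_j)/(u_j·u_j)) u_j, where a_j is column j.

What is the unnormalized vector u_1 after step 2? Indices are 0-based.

u_1 = (4, -2)

Step 1: u_0 = a_0 = (-1, -2).
Step 2: u_1 = a_1 − (1)·u_0 = (4, -2).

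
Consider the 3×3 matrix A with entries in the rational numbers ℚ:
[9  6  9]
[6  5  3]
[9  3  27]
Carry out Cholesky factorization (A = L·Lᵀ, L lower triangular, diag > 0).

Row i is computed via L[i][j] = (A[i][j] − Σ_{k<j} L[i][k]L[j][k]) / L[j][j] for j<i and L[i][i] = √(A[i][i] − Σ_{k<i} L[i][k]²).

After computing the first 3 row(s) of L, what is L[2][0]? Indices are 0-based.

Step 1: L[0][0] = √(9) = 3.
  L[1][0] = (6) / L[0][0] = 2.
Step 2: L[1][1] = √(1) = 1.
  L[2][0] = (9) / L[0][0] = 3.
  L[2][1] = (-3) / L[1][1] = -3.
Step 3: L[2][2] = √(9) = 3.

L[2][0] = 3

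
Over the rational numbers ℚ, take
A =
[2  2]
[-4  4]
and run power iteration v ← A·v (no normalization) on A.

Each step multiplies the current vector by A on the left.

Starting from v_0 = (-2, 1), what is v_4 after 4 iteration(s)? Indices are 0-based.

v_4 = (592, -32)

v_0 = (-2, 1).
v_1 = A·v_0 = (-2, 12).
v_2 = A·v_1 = (20, 56).
v_3 = A·v_2 = (152, 144).
v_4 = A·v_3 = (592, -32).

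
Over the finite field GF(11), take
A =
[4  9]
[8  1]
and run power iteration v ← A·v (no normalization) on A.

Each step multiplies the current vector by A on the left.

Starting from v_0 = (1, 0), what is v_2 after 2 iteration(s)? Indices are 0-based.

v_2 = (0, 7)

v_0 = (1, 0).
v_1 = A·v_0 = (4, 8).
v_2 = A·v_1 = (0, 7).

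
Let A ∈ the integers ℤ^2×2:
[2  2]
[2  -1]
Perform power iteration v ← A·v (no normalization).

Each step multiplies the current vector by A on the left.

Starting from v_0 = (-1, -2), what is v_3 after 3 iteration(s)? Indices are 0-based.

v_0 = (-1, -2).
v_1 = A·v_0 = (-6, 0).
v_2 = A·v_1 = (-12, -12).
v_3 = A·v_2 = (-48, -12).

v_3 = (-48, -12)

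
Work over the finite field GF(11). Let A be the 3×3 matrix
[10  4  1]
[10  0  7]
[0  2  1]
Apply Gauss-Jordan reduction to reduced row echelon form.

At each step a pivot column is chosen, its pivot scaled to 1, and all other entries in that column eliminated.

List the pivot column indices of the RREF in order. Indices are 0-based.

[1] R0 /= 10  ⇒  (1, 7, 10)
     R1 -= 10·R0  ⇒  (0, 7, 6)
[2] R1 /= 7  ⇒  (0, 1, 4)
     R0 -= 7·R1  ⇒  (1, 0, 4)
     R2 -= 2·R1  ⇒  (0, 0, 4)
[3] R2 /= 4  ⇒  (0, 0, 1)
     R0 -= 4·R2  ⇒  (1, 0, 0)
     R1 -= 4·R2  ⇒  (0, 1, 0)

pivot columns: 0, 1, 2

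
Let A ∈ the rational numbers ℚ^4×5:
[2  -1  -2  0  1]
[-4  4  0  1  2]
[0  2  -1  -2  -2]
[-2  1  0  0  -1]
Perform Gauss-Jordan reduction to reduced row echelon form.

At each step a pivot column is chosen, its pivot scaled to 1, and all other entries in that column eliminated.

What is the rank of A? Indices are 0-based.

step 1: normalize row 0 (÷2) = (1, -1/2, -1, 0, 1/2)
  row 1: subtract -4×row0 = (0, 2, -4, 1, 4)
  row 3: subtract -2×row0 = (0, 0, -2, 0, 0)
step 2: normalize row 1 (÷2) = (0, 1, -2, 1/2, 2)
  row 0: subtract -1/2×row1 = (1, 0, -2, 1/4, 3/2)
  row 2: subtract 2×row1 = (0, 0, 3, -3, -6)
step 3: normalize row 2 (÷3) = (0, 0, 1, -1, -2)
  row 0: subtract -2×row2 = (1, 0, 0, -7/4, -5/2)
  row 1: subtract -2×row2 = (0, 1, 0, -3/2, -2)
  row 3: subtract -2×row2 = (0, 0, 0, -2, -4)
step 4: normalize row 3 (÷-2) = (0, 0, 0, 1, 2)
  row 0: subtract -7/4×row3 = (1, 0, 0, 0, 1)
  row 1: subtract -3/2×row3 = (0, 1, 0, 0, 1)
  row 2: subtract -1×row3 = (0, 0, 1, 0, 0)

rank = 4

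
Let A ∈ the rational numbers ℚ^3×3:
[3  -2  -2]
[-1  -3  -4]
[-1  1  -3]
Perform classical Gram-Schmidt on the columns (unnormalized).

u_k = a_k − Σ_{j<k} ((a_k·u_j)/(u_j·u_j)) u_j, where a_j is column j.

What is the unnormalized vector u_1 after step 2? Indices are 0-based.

u_1 = (-10/11, -37/11, 7/11)

Step 1: u_0 = a_0 = (3, -1, -1).
Step 2: u_1 = a_1 − (-4/11)·u_0 = (-10/11, -37/11, 7/11).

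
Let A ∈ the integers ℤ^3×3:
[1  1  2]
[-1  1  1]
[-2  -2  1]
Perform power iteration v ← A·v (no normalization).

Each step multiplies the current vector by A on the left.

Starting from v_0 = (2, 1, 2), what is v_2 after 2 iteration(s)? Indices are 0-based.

v_2 = (0, -10, -20)

v_0 = (2, 1, 2).
v_1 = A·v_0 = (7, 1, -4).
v_2 = A·v_1 = (0, -10, -20).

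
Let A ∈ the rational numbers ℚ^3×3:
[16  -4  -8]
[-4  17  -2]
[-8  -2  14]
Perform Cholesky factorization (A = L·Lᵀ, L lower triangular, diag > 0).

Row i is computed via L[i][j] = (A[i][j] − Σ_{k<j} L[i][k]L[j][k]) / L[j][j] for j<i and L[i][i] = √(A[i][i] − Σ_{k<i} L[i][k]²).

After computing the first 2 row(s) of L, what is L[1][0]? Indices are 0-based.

L[1][0] = -1

Step 1: L[0][0] = √(16) = 4.
  L[1][0] = (-4) / L[0][0] = -1.
Step 2: L[1][1] = √(16) = 4.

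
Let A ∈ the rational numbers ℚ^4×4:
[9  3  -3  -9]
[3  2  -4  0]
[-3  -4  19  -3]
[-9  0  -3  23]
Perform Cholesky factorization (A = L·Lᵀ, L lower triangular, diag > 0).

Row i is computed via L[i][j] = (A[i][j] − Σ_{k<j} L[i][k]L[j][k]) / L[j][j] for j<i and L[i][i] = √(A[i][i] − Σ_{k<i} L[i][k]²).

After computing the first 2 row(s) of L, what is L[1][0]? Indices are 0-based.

Step 1: L[0][0] = √(9) = 3.
  L[1][0] = (3) / L[0][0] = 1.
Step 2: L[1][1] = √(1) = 1.

L[1][0] = 1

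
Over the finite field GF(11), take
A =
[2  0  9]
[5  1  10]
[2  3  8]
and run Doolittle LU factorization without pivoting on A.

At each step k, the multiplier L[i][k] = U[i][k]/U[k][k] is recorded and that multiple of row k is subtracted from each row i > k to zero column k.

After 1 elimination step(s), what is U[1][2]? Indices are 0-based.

U[1][2] = 4

Step 1: pivot at (0,0) is 2.
  row1 ← row1 − (8)·row0  ⇒  L[1][0]=8, U row1=(0, 1, 4)
  row2 ← row2 − (1)·row0  ⇒  L[2][0]=1, U row2=(0, 3, 10)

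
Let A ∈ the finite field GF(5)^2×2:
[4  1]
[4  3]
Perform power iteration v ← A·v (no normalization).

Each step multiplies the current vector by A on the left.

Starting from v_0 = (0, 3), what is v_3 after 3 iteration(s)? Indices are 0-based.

v_0 = (0, 3).
v_1 = A·v_0 = (3, 4).
v_2 = A·v_1 = (1, 4).
v_3 = A·v_2 = (3, 1).

v_3 = (3, 1)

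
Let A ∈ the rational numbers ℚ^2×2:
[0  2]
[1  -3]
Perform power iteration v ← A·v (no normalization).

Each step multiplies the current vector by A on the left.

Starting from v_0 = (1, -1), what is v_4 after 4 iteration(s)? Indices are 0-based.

v_0 = (1, -1).
v_1 = A·v_0 = (-2, 4).
v_2 = A·v_1 = (8, -14).
v_3 = A·v_2 = (-28, 50).
v_4 = A·v_3 = (100, -178).

v_4 = (100, -178)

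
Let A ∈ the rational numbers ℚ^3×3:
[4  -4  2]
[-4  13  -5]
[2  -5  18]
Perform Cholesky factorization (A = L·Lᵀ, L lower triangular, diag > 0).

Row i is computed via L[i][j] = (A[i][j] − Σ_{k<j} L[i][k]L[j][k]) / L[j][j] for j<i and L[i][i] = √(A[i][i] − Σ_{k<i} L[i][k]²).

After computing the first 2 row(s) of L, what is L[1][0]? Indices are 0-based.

L[1][0] = -2

Step 1: L[0][0] = √(4) = 2.
  L[1][0] = (-4) / L[0][0] = -2.
Step 2: L[1][1] = √(9) = 3.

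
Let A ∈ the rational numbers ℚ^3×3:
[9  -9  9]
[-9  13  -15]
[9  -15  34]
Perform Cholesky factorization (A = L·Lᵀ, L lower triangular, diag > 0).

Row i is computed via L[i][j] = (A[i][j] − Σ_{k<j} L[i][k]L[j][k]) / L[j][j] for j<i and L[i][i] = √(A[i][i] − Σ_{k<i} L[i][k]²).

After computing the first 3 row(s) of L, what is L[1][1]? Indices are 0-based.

L[1][1] = 2

Step 1: L[0][0] = √(9) = 3.
  L[1][0] = (-9) / L[0][0] = -3.
Step 2: L[1][1] = √(4) = 2.
  L[2][0] = (9) / L[0][0] = 3.
  L[2][1] = (-6) / L[1][1] = -3.
Step 3: L[2][2] = √(16) = 4.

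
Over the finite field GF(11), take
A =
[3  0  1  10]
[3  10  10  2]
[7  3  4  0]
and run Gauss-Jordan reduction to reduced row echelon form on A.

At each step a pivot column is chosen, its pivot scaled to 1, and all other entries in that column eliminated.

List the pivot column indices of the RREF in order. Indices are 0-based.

pivot columns: 0, 1, 2

[1] R0 /= 3  ⇒  (1, 0, 4, 7)
     R1 -= 3·R0  ⇒  (0, 10, 9, 3)
     R2 -= 7·R0  ⇒  (0, 3, 9, 6)
[2] R1 /= 10  ⇒  (0, 1, 2, 8)
     R2 -= 3·R1  ⇒  (0, 0, 3, 4)
[3] R2 /= 3  ⇒  (0, 0, 1, 5)
     R0 -= 4·R2  ⇒  (1, 0, 0, 9)
     R1 -= 2·R2  ⇒  (0, 1, 0, 9)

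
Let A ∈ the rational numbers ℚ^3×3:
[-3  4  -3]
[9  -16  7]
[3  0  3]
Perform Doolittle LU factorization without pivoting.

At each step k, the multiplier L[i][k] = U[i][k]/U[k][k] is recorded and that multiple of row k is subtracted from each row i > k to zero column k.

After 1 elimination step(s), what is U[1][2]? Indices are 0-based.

U[1][2] = -2

k=0: U[0][0]=-3
  eliminate (1,0): mult=-3, new row 1: (0, -4, -2); set L[1][0]=-3
  eliminate (2,0): mult=-1, new row 2: (0, 4, 0); set L[2][0]=-1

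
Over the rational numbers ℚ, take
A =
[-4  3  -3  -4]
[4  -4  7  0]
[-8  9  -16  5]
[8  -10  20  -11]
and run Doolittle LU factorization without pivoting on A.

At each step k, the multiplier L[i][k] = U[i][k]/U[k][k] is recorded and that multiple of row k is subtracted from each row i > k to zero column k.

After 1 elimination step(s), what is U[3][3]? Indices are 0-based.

Step 1: pivot at (0,0) is -4.
  row1 ← row1 − (-1)·row0  ⇒  L[1][0]=-1, U row1=(0, -1, 4, -4)
  row2 ← row2 − (2)·row0  ⇒  L[2][0]=2, U row2=(0, 3, -10, 13)
  row3 ← row3 − (-2)·row0  ⇒  L[3][0]=-2, U row3=(0, -4, 14, -19)

U[3][3] = -19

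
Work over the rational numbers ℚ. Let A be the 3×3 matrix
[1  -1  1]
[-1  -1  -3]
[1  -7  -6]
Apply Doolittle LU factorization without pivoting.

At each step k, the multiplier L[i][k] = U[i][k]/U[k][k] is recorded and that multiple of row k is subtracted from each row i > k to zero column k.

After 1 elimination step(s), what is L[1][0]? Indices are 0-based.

[col 0] pivot 1
  R1 -= -1*R0 → (0, -2, -2)  (L[1][0] := -1)
  R2 -= 1*R0 → (0, -6, -7)  (L[2][0] := 1)

L[1][0] = -1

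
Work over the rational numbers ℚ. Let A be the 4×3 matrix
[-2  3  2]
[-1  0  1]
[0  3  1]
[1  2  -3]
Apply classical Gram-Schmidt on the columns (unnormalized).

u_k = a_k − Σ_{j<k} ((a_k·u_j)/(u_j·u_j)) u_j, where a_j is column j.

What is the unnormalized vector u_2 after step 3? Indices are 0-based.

Step 1: u_0 = a_0 = (-2, -1, 0, 1).
Step 2: u_1 = a_1 − (-2/3)·u_0 = (5/3, -2/3, 3, 8/3).
Step 3: u_2 = a_2 − (-4/3)·u_0 − (-7/58)·u_1 = (-27/58, -12/29, 79/58, -39/29).

u_2 = (-27/58, -12/29, 79/58, -39/29)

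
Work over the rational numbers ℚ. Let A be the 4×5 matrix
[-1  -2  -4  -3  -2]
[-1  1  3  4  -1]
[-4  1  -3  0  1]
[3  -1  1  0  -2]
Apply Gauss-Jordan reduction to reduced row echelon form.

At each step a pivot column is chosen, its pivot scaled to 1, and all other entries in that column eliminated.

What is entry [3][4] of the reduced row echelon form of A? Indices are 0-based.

M[3][4] = -5/4

step 1: normalize row 0 (÷-1) = (1, 2, 4, 3, 2)
  row 1: subtract -1×row0 = (0, 3, 7, 7, 1)
  row 2: subtract -4×row0 = (0, 9, 13, 12, 9)
  row 3: subtract 3×row0 = (0, -7, -11, -9, -8)
step 2: normalize row 1 (÷3) = (0, 1, 7/3, 7/3, 1/3)
  row 0: subtract 2×row1 = (1, 0, -2/3, -5/3, 4/3)
  row 2: subtract 9×row1 = (0, 0, -8, -9, 6)
  row 3: subtract -7×row1 = (0, 0, 16/3, 22/3, -17/3)
step 3: normalize row 2 (÷-8) = (0, 0, 1, 9/8, -3/4)
  row 0: subtract -2/3×row2 = (1, 0, 0, -11/12, 5/6)
  row 1: subtract 7/3×row2 = (0, 1, 0, -7/24, 25/12)
  row 3: subtract 16/3×row2 = (0, 0, 0, 4/3, -5/3)
step 4: normalize row 3 (÷4/3) = (0, 0, 0, 1, -5/4)
  row 0: subtract -11/12×row3 = (1, 0, 0, 0, -5/16)
  row 1: subtract -7/24×row3 = (0, 1, 0, 0, 55/32)
  row 2: subtract 9/8×row3 = (0, 0, 1, 0, 21/32)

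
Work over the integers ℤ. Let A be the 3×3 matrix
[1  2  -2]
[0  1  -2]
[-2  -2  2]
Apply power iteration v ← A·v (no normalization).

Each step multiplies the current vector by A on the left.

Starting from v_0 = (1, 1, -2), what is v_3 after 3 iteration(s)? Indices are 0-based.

v_3 = (155, 101, -188)

v_0 = (1, 1, -2).
v_1 = A·v_0 = (7, 5, -8).
v_2 = A·v_1 = (33, 21, -40).
v_3 = A·v_2 = (155, 101, -188).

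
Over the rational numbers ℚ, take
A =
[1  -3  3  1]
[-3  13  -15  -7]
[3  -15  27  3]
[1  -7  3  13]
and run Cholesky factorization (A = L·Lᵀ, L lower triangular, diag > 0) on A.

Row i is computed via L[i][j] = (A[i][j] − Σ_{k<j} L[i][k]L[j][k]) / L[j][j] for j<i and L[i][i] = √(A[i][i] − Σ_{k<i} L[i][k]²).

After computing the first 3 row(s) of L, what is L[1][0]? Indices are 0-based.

Step 1: L[0][0] = √(1) = 1.
  L[1][0] = (-3) / L[0][0] = -3.
Step 2: L[1][1] = √(4) = 2.
  L[2][0] = (3) / L[0][0] = 3.
  L[2][1] = (-6) / L[1][1] = -3.
Step 3: L[2][2] = √(9) = 3.

L[1][0] = -3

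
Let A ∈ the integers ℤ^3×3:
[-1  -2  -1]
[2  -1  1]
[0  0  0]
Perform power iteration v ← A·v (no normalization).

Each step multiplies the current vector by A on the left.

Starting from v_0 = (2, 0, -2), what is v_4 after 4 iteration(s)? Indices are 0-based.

v_4 = (4, 22, 0)

v_0 = (2, 0, -2).
v_1 = A·v_0 = (0, 2, 0).
v_2 = A·v_1 = (-4, -2, 0).
v_3 = A·v_2 = (8, -6, 0).
v_4 = A·v_3 = (4, 22, 0).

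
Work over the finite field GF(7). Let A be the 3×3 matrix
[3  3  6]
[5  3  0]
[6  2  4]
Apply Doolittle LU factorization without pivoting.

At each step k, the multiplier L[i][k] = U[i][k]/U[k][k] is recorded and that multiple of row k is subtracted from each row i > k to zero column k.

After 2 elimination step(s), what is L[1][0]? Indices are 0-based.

[col 0] pivot 3
  R1 -= 4*R0 → (0, 5, 4)  (L[1][0] := 4)
  R2 -= 2*R0 → (0, 3, 6)  (L[2][0] := 2)
[col 1] pivot 5
  R2 -= 2*R1 → (0, 0, 5)  (L[2][1] := 2)

L[1][0] = 4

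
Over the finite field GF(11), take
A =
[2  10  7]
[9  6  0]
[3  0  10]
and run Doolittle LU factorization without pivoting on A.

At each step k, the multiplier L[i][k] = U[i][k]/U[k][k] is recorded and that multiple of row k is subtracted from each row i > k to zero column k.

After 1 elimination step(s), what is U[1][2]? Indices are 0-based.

[col 0] pivot 2
  R1 -= 10*R0 → (0, 5, 7)  (L[1][0] := 10)
  R2 -= 7*R0 → (0, 7, 5)  (L[2][0] := 7)

U[1][2] = 7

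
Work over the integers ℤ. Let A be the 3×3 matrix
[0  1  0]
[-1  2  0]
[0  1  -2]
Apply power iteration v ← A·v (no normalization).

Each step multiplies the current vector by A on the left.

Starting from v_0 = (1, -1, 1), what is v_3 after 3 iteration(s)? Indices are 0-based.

v_0 = (1, -1, 1).
v_1 = A·v_0 = (-1, -3, -3).
v_2 = A·v_1 = (-3, -5, 3).
v_3 = A·v_2 = (-5, -7, -11).

v_3 = (-5, -7, -11)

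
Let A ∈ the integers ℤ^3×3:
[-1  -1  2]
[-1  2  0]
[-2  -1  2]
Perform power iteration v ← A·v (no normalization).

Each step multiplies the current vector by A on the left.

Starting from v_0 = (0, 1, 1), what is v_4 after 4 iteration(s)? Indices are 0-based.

v_0 = (0, 1, 1).
v_1 = A·v_0 = (1, 2, 1).
v_2 = A·v_1 = (-1, 3, -2).
v_3 = A·v_2 = (-6, 7, -5).
v_4 = A·v_3 = (-11, 20, -5).

v_4 = (-11, 20, -5)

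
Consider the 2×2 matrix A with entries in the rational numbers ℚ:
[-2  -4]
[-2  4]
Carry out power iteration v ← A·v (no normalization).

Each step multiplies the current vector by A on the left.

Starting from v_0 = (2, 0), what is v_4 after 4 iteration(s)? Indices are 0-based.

v_0 = (2, 0).
v_1 = A·v_0 = (-4, -4).
v_2 = A·v_1 = (24, -8).
v_3 = A·v_2 = (-16, -80).
v_4 = A·v_3 = (352, -288).

v_4 = (352, -288)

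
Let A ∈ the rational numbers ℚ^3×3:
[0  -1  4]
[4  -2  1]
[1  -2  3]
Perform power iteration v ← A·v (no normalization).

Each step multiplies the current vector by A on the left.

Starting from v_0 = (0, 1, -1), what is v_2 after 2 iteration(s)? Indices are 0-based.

v_0 = (0, 1, -1).
v_1 = A·v_0 = (-5, -3, -5).
v_2 = A·v_1 = (-17, -19, -14).

v_2 = (-17, -19, -14)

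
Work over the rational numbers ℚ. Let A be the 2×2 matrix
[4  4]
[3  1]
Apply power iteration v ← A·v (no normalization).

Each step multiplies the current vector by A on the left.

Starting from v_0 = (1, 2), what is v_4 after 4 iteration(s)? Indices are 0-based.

v_4 = (2724, 1553)

v_0 = (1, 2).
v_1 = A·v_0 = (12, 5).
v_2 = A·v_1 = (68, 41).
v_3 = A·v_2 = (436, 245).
v_4 = A·v_3 = (2724, 1553).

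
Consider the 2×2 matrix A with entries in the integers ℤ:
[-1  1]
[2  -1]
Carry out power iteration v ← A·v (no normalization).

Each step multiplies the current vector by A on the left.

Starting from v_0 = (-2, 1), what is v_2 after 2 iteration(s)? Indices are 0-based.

v_0 = (-2, 1).
v_1 = A·v_0 = (3, -5).
v_2 = A·v_1 = (-8, 11).

v_2 = (-8, 11)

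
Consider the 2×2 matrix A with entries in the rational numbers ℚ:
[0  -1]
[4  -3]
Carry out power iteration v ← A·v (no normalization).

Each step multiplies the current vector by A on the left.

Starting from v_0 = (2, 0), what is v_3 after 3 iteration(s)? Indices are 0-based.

v_3 = (24, 40)

v_0 = (2, 0).
v_1 = A·v_0 = (0, 8).
v_2 = A·v_1 = (-8, -24).
v_3 = A·v_2 = (24, 40).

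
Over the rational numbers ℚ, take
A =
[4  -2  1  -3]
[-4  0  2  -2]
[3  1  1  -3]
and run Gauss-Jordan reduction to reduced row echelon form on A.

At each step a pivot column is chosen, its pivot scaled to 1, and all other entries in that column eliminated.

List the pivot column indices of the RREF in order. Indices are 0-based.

step 1: normalize row 0 (÷4) = (1, -1/2, 1/4, -3/4)
  row 1: subtract -4×row0 = (0, -2, 3, -5)
  row 2: subtract 3×row0 = (0, 5/2, 1/4, -3/4)
step 2: normalize row 1 (÷-2) = (0, 1, -3/2, 5/2)
  row 0: subtract -1/2×row1 = (1, 0, -1/2, 1/2)
  row 2: subtract 5/2×row1 = (0, 0, 4, -7)
step 3: normalize row 2 (÷4) = (0, 0, 1, -7/4)
  row 0: subtract -1/2×row2 = (1, 0, 0, -3/8)
  row 1: subtract -3/2×row2 = (0, 1, 0, -1/8)

pivot columns: 0, 1, 2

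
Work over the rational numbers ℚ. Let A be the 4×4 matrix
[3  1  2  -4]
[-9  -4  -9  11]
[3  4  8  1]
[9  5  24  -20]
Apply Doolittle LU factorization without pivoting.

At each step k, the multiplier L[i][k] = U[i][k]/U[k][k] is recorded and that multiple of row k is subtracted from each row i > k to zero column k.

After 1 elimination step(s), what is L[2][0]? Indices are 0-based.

L[2][0] = 1

[col 0] pivot 3
  R1 -= -3*R0 → (0, -1, -3, -1)  (L[1][0] := -3)
  R2 -= 1*R0 → (0, 3, 6, 5)  (L[2][0] := 1)
  R3 -= 3*R0 → (0, 2, 18, -8)  (L[3][0] := 3)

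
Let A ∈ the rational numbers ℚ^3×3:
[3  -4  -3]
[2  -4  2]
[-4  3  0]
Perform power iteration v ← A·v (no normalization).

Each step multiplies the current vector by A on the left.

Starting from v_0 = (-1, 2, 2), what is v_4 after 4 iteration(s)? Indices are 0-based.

v_0 = (-1, 2, 2).
v_1 = A·v_0 = (-17, -6, 10).
v_2 = A·v_1 = (-57, 10, 50).
v_3 = A·v_2 = (-361, -54, 258).
v_4 = A·v_3 = (-1641, 10, 1282).

v_4 = (-1641, 10, 1282)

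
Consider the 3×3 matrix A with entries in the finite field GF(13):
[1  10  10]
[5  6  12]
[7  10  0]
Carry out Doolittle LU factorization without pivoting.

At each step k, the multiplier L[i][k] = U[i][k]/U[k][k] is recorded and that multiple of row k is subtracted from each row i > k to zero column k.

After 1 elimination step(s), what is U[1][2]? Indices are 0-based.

Step 1: pivot at (0,0) is 1.
  row1 ← row1 − (5)·row0  ⇒  L[1][0]=5, U row1=(0, 8, 1)
  row2 ← row2 − (7)·row0  ⇒  L[2][0]=7, U row2=(0, 5, 8)

U[1][2] = 1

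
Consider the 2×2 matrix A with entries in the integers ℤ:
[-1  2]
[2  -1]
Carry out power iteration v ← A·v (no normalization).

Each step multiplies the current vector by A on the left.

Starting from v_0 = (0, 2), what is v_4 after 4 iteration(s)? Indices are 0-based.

v_4 = (-80, 82)

v_0 = (0, 2).
v_1 = A·v_0 = (4, -2).
v_2 = A·v_1 = (-8, 10).
v_3 = A·v_2 = (28, -26).
v_4 = A·v_3 = (-80, 82).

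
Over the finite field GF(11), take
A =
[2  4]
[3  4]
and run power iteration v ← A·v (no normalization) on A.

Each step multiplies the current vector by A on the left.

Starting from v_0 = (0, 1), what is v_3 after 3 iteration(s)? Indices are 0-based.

v_0 = (0, 1).
v_1 = A·v_0 = (4, 4).
v_2 = A·v_1 = (2, 6).
v_3 = A·v_2 = (6, 8).

v_3 = (6, 8)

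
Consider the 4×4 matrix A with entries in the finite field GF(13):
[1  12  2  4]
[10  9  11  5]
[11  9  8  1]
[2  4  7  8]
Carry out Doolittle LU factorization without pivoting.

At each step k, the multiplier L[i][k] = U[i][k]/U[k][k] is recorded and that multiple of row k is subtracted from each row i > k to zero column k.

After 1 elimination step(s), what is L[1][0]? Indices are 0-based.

k=0: U[0][0]=1
  eliminate (1,0): mult=10, new row 1: (0, 6, 4, 4); set L[1][0]=10
  eliminate (2,0): mult=11, new row 2: (0, 7, 12, 9); set L[2][0]=11
  eliminate (3,0): mult=2, new row 3: (0, 6, 3, 0); set L[3][0]=2

L[1][0] = 10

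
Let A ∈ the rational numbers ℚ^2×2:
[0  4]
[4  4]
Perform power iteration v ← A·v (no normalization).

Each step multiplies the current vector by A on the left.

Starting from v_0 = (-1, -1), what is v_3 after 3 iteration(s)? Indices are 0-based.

v_0 = (-1, -1).
v_1 = A·v_0 = (-4, -8).
v_2 = A·v_1 = (-32, -48).
v_3 = A·v_2 = (-192, -320).

v_3 = (-192, -320)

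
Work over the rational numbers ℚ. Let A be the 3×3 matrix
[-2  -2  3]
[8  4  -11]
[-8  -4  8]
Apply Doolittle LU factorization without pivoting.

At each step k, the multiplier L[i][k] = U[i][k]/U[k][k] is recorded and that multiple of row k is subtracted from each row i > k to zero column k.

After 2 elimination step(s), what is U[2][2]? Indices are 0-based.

Step 1: pivot at (0,0) is -2.
  row1 ← row1 − (-4)·row0  ⇒  L[1][0]=-4, U row1=(0, -4, 1)
  row2 ← row2 − (4)·row0  ⇒  L[2][0]=4, U row2=(0, 4, -4)
Step 2: pivot at (1,1) is -4.
  row2 ← row2 − (-1)·row1  ⇒  L[2][1]=-1, U row2=(0, 0, -3)

U[2][2] = -3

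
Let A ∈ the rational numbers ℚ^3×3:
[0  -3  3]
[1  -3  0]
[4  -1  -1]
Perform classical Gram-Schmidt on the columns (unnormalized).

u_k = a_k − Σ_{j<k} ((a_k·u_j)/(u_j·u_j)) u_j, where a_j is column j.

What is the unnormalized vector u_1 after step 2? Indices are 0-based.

u_1 = (-3, -44/17, 11/17)

Step 1: u_0 = a_0 = (0, 1, 4).
Step 2: u_1 = a_1 − (-7/17)·u_0 = (-3, -44/17, 11/17).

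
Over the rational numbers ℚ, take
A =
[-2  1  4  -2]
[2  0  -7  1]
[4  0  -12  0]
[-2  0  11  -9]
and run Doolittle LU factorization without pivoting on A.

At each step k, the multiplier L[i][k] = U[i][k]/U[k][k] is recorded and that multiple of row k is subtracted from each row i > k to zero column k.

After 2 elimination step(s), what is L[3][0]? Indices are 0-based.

[col 0] pivot -2
  R1 -= -1*R0 → (0, 1, -3, -1)  (L[1][0] := -1)
  R2 -= -2*R0 → (0, 2, -4, -4)  (L[2][0] := -2)
  R3 -= 1*R0 → (0, -1, 7, -7)  (L[3][0] := 1)
[col 1] pivot 1
  R2 -= 2*R1 → (0, 0, 2, -2)  (L[2][1] := 2)
  R3 -= -1*R1 → (0, 0, 4, -8)  (L[3][1] := -1)

L[3][0] = 1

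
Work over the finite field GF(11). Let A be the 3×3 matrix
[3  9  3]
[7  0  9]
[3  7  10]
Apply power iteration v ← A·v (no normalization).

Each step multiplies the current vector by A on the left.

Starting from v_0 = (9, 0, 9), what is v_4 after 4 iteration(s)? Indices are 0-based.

v_4 = (5, 0, 10)

v_0 = (9, 0, 9).
v_1 = A·v_0 = (10, 1, 7).
v_2 = A·v_1 = (5, 1, 8).
v_3 = A·v_2 = (4, 8, 3).
v_4 = A·v_3 = (5, 0, 10).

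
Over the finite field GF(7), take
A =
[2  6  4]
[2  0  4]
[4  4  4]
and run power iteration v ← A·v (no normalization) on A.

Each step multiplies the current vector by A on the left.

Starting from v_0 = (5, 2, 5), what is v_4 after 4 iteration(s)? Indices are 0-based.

v_0 = (5, 2, 5).
v_1 = A·v_0 = (0, 2, 6).
v_2 = A·v_1 = (1, 3, 4).
v_3 = A·v_2 = (1, 4, 4).
v_4 = A·v_3 = (0, 4, 1).

v_4 = (0, 4, 1)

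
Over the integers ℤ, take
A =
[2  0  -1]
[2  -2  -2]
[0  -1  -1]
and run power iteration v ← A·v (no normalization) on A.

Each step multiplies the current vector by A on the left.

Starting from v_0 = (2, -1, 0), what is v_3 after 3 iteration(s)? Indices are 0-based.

v_0 = (2, -1, 0).
v_1 = A·v_0 = (4, 6, 1).
v_2 = A·v_1 = (7, -6, -7).
v_3 = A·v_2 = (21, 40, 13).

v_3 = (21, 40, 13)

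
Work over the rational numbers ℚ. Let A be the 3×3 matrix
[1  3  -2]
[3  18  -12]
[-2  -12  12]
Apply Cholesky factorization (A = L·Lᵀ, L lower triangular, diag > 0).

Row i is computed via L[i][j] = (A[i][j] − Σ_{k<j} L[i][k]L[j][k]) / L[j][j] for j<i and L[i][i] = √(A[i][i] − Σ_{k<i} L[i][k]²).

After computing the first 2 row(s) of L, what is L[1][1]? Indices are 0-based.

L[1][1] = 3

Step 1: L[0][0] = √(1) = 1.
  L[1][0] = (3) / L[0][0] = 3.
Step 2: L[1][1] = √(9) = 3.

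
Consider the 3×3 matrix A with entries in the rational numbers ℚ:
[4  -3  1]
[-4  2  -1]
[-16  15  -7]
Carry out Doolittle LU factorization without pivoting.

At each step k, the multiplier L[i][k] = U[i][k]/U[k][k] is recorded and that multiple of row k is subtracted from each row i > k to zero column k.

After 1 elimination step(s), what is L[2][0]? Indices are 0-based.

L[2][0] = -4

[col 0] pivot 4
  R1 -= -1*R0 → (0, -1, 0)  (L[1][0] := -1)
  R2 -= -4*R0 → (0, 3, -3)  (L[2][0] := -4)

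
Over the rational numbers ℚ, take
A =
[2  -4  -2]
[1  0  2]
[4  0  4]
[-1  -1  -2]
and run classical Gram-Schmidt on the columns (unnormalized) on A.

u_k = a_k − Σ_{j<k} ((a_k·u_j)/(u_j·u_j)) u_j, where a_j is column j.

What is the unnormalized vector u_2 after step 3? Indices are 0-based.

u_2 = (-6/325, 308/325, -68/325, 24/325)

Step 1: u_0 = a_0 = (2, 1, 4, -1).
Step 2: u_1 = a_1 − (-7/22)·u_0 = (-37/11, 7/22, 14/11, -29/22).
Step 3: u_2 = a_2 − (8/11)·u_0 − (332/325)·u_1 = (-6/325, 308/325, -68/325, 24/325).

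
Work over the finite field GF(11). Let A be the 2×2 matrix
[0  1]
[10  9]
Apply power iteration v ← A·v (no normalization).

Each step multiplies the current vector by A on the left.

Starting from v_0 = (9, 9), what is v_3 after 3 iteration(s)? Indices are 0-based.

v_0 = (9, 9).
v_1 = A·v_0 = (9, 6).
v_2 = A·v_1 = (6, 1).
v_3 = A·v_2 = (1, 3).

v_3 = (1, 3)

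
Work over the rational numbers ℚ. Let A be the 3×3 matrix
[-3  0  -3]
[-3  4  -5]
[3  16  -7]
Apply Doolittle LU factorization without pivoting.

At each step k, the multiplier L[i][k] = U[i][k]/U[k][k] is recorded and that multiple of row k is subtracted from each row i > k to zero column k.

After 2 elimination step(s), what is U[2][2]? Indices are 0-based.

[col 0] pivot -3
  R1 -= 1*R0 → (0, 4, -2)  (L[1][0] := 1)
  R2 -= -1*R0 → (0, 16, -10)  (L[2][0] := -1)
[col 1] pivot 4
  R2 -= 4*R1 → (0, 0, -2)  (L[2][1] := 4)

U[2][2] = -2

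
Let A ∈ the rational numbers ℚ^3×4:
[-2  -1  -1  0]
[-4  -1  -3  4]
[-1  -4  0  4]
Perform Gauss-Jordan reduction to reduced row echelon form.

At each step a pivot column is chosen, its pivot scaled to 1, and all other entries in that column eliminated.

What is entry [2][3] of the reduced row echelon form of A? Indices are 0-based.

step 1: normalize row 0 (÷-2) = (1, 1/2, 1/2, 0)
  row 1: subtract -4×row0 = (0, 1, -1, 4)
  row 2: subtract -1×row0 = (0, -7/2, 1/2, 4)
step 2: normalize row 1 (÷1) = (0, 1, -1, 4)
  row 0: subtract 1/2×row1 = (1, 0, 1, -2)
  row 2: subtract -7/2×row1 = (0, 0, -3, 18)
step 3: normalize row 2 (÷-3) = (0, 0, 1, -6)
  row 0: subtract 1×row2 = (1, 0, 0, 4)
  row 1: subtract -1×row2 = (0, 1, 0, -2)

M[2][3] = -6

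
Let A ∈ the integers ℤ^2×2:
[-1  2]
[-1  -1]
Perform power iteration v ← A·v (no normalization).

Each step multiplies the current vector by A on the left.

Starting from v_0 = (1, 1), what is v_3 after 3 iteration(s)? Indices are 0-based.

v_0 = (1, 1).
v_1 = A·v_0 = (1, -2).
v_2 = A·v_1 = (-5, 1).
v_3 = A·v_2 = (7, 4).

v_3 = (7, 4)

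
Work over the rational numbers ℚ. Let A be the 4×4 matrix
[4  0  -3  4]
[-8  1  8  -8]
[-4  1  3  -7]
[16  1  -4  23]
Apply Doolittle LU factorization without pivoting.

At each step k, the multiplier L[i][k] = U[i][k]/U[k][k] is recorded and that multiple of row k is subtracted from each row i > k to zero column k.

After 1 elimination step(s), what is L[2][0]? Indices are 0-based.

L[2][0] = -1

Step 1: pivot at (0,0) is 4.
  row1 ← row1 − (-2)·row0  ⇒  L[1][0]=-2, U row1=(0, 1, 2, 0)
  row2 ← row2 − (-1)·row0  ⇒  L[2][0]=-1, U row2=(0, 1, 0, -3)
  row3 ← row3 − (4)·row0  ⇒  L[3][0]=4, U row3=(0, 1, 8, 7)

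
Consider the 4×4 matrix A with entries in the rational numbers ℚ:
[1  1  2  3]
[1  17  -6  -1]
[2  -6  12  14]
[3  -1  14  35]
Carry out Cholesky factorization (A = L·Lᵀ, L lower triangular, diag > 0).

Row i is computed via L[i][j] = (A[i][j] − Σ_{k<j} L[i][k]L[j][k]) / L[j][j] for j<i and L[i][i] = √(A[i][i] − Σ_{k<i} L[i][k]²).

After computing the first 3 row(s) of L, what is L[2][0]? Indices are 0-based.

L[2][0] = 2

Step 1: L[0][0] = √(1) = 1.
  L[1][0] = (1) / L[0][0] = 1.
Step 2: L[1][1] = √(16) = 4.
  L[2][0] = (2) / L[0][0] = 2.
  L[2][1] = (-8) / L[1][1] = -2.
Step 3: L[2][2] = √(4) = 2.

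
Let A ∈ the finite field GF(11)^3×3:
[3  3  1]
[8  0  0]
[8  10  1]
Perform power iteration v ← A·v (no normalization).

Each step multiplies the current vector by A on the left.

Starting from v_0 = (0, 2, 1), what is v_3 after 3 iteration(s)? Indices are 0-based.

v_3 = (8, 6, 5)

v_0 = (0, 2, 1).
v_1 = A·v_0 = (7, 0, 10).
v_2 = A·v_1 = (9, 1, 0).
v_3 = A·v_2 = (8, 6, 5).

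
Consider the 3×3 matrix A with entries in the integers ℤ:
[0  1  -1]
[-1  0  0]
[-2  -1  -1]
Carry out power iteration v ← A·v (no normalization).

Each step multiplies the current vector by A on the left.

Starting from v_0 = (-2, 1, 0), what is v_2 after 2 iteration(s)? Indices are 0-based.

v_0 = (-2, 1, 0).
v_1 = A·v_0 = (1, 2, 3).
v_2 = A·v_1 = (-1, -1, -7).

v_2 = (-1, -1, -7)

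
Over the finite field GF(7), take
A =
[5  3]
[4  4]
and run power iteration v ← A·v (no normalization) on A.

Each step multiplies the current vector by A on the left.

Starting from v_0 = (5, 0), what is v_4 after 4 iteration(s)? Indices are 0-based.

v_4 = (1, 3)

v_0 = (5, 0).
v_1 = A·v_0 = (4, 6).
v_2 = A·v_1 = (3, 5).
v_3 = A·v_2 = (2, 4).
v_4 = A·v_3 = (1, 3).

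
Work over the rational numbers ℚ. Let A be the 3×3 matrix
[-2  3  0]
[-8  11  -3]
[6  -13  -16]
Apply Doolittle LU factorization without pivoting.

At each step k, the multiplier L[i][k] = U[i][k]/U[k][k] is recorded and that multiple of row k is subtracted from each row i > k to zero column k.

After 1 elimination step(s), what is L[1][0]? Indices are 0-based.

Step 1: pivot at (0,0) is -2.
  row1 ← row1 − (4)·row0  ⇒  L[1][0]=4, U row1=(0, -1, -3)
  row2 ← row2 − (-3)·row0  ⇒  L[2][0]=-3, U row2=(0, -4, -16)

L[1][0] = 4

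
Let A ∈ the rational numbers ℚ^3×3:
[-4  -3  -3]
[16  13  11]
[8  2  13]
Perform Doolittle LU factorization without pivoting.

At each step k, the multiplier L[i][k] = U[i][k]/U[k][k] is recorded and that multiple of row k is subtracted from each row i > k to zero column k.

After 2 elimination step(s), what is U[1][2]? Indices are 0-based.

U[1][2] = -1

[col 0] pivot -4
  R1 -= -4*R0 → (0, 1, -1)  (L[1][0] := -4)
  R2 -= -2*R0 → (0, -4, 7)  (L[2][0] := -2)
[col 1] pivot 1
  R2 -= -4*R1 → (0, 0, 3)  (L[2][1] := -4)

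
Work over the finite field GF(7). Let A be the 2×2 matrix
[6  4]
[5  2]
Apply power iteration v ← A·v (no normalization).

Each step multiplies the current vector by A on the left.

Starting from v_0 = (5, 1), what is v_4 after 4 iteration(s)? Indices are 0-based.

v_0 = (5, 1).
v_1 = A·v_0 = (6, 6).
v_2 = A·v_1 = (4, 0).
v_3 = A·v_2 = (3, 6).
v_4 = A·v_3 = (0, 6).

v_4 = (0, 6)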